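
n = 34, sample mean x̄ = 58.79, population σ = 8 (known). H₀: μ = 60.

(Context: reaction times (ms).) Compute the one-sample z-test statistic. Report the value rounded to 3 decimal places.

test statistic = -0.882

SE = σ/√n = 8/√34 = 1.3720
z = (x̄−μ₀)/SE = (58.79−60)/1.3720 = -0.8819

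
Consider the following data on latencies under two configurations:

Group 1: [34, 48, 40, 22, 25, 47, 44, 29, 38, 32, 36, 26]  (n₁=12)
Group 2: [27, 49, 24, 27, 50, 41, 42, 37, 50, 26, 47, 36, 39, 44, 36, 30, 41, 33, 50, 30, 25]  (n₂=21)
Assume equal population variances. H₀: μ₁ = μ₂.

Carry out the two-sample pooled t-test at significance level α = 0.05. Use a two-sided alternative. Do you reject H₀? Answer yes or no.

x̄₁=35.083, s₁=8.660, n₁=12
x̄₂=37.333, s₂=8.968, n₂=21
s_p² = [11·8.660² + 20·8.968²]/31 = 78.5027
SE = √(s_p²·(1/12+1/21)) = 3.2063
t = (35.083−37.333)/3.2063 = -0.7018
df = 31
p-value (two-sided) = 0.48807
At α=0.05: p ≥ α → fail to reject H₀

reject H₀: no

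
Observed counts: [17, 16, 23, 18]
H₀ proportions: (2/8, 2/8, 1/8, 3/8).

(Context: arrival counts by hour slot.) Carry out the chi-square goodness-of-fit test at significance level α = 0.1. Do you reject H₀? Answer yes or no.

n = 74; E_i = n·p_i = [18.50, 18.50, 9.25, 27.75]
χ² = (17−18.50)²/18.50 + (16−18.50)²/18.50 + (23−9.25)²/9.25 + (18−27.75)²/27.75 = 24.3243
df = 3
p-value (upper-tail) = 0.00002
At α=0.1: p < α → reject H₀

reject H₀: yes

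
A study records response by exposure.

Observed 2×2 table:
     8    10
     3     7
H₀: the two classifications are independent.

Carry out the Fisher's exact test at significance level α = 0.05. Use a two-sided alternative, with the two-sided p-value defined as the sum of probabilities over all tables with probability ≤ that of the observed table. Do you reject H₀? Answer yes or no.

Margins: r₁=18, r₂=10, c₁=11, c₂=17, n=28
p_obs = C(18,8)·C(10,3)/C(28,11); sum pmf over tables with pmf ≤ p_obs
p-value (two-sided) = 0.68879
At α=0.05: p ≥ α → fail to reject H₀

reject H₀: no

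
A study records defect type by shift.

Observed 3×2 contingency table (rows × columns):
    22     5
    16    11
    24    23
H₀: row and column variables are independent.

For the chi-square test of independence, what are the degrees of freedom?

df = (r−1)(c−1) = (3−1)·(2−1) = 2

degrees of freedom = 2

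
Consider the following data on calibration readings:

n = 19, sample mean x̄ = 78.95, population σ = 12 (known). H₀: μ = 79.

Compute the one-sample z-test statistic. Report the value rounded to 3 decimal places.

SE = σ/√n = 12/√19 = 2.7530
z = (x̄−μ₀)/SE = (78.95−79)/2.7530 = -0.0182

test statistic = -0.018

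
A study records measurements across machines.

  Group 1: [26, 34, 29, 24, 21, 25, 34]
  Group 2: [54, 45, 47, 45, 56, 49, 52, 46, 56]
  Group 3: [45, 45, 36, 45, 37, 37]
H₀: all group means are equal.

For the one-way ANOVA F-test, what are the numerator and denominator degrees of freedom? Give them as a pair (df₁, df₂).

k = 3 groups, N = 22 total
df = (k−1, N−k) = (3−1, 22−3) = (2, 19)

degrees of freedom = [2, 19]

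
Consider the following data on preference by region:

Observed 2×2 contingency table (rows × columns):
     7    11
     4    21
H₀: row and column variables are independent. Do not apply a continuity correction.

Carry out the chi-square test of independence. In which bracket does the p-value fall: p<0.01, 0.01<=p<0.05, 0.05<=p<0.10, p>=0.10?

p-value bracket: 0.05<=p<0.10

Row totals [18, 25], col totals [11, 32], n=43
χ² = (7−4.60)²/4.60 + (11−13.40)²/13.40 + (4−6.40)²/6.40 + (21−18.60)²/18.60 = 2.8800
df = 1
p-value (upper-tail) = 0.08969
→ bracket: 0.05<=p<0.10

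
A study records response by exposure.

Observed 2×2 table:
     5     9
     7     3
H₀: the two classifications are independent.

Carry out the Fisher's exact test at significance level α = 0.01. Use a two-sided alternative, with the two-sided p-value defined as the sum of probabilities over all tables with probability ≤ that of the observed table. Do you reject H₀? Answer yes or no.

Margins: r₁=14, r₂=10, c₁=12, c₂=12, n=24
p_obs = C(14,5)·C(10,7)/C(24,12); sum pmf over tables with pmf ≤ p_obs
p-value (two-sided) = 0.21376
At α=0.01: p ≥ α → fail to reject H₀

reject H₀: no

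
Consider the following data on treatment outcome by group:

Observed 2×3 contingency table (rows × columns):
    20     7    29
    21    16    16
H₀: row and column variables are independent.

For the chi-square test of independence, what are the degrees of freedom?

degrees of freedom = 2

df = (r−1)(c−1) = (2−1)·(3−1) = 2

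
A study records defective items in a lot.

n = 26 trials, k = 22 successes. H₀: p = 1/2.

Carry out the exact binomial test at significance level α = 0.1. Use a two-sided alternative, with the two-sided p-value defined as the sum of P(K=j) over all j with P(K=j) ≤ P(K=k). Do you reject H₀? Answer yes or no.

Exact binomial: n=26, k=22, p₀=1/2=0.5000
P(X=j) = C(n,j)·p₀^j·(1−p₀)^(n−j); p = Σ P(X=j) over j with P(X=j) ≤ P(X=22)
p-value (two-sided) = 0.00053
At α=0.1: p < α → reject H₀

reject H₀: yes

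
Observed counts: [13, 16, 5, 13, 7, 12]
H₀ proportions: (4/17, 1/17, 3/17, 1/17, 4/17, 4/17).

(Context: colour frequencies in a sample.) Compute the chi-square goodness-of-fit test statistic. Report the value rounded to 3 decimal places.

test statistic = 68.927

n = 66; E_i = n·p_i = [15.53, 3.88, 11.65, 3.88, 15.53, 15.53]
χ² = (13−15.53)²/15.53 + (16−3.88)²/3.88 + (5−11.65)²/11.65 + (13−3.88)²/3.88 + (7−15.53)²/15.53 + (12−15.53)²/15.53 = 68.9268
df = 5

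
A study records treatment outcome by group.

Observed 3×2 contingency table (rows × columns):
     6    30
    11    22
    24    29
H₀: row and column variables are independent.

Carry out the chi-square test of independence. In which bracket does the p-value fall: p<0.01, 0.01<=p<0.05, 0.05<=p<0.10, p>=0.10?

Row totals [36, 33, 53], col totals [41, 81], n=122
χ² = (6−12.10)²/12.10 + (30−23.90)²/23.90 + (11−11.09)²/11.09 + (22−21.91)²/21.91 + (24−17.81)²/17.81 + (29−35.19)²/35.19 = 7.8696
df = 2
p-value (upper-tail) = 0.01955
→ bracket: 0.01<=p<0.05

p-value bracket: 0.01<=p<0.05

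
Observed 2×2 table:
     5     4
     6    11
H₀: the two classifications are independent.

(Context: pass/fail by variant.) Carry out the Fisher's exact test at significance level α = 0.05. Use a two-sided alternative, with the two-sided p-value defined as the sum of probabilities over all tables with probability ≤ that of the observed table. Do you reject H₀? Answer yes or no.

reject H₀: no

Margins: r₁=9, r₂=17, c₁=11, c₂=15, n=26
p_obs = C(9,5)·C(17,6)/C(26,11); sum pmf over tables with pmf ≤ p_obs
p-value (two-sided) = 0.41854
At α=0.05: p ≥ α → fail to reject H₀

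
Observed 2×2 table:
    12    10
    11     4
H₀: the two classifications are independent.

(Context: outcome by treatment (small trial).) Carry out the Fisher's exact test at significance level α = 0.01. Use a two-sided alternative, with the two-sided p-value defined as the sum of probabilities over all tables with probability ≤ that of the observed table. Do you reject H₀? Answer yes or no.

Margins: r₁=22, r₂=15, c₁=23, c₂=14, n=37
p_obs = C(22,12)·C(15,11)/C(37,23); sum pmf over tables with pmf ≤ p_obs
p-value (two-sided) = 0.31364
At α=0.01: p ≥ α → fail to reject H₀

reject H₀: no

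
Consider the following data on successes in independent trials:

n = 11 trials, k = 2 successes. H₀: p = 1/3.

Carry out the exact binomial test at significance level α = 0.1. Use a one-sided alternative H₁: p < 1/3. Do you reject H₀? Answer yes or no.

Exact binomial: n=11, k=2, p₀=1/3=0.3333
P(X≤2) from Σ C(n,i)·p₀^i·(1−p₀)^(n−i)
p-value (one-sided, H₁ less) = 0.23411
At α=0.1: p ≥ α → fail to reject H₀

reject H₀: no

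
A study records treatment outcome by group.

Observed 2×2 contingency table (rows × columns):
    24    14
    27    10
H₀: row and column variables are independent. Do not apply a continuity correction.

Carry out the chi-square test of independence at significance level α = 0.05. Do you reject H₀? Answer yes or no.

Row totals [38, 37], col totals [51, 24], n=75
χ² = (24−25.84)²/25.84 + (14−12.16)²/12.16 + (27−25.16)²/25.16 + (10−11.84)²/11.84 = 0.8300
df = 1
p-value (upper-tail) = 0.36229
At α=0.05: p ≥ α → fail to reject H₀

reject H₀: no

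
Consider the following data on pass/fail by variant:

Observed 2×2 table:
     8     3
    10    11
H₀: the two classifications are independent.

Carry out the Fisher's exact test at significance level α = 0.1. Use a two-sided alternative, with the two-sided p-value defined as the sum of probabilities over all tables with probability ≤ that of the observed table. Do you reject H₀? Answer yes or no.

reject H₀: no

Margins: r₁=11, r₂=21, c₁=18, c₂=14, n=32
p_obs = C(11,8)·C(21,10)/C(32,18); sum pmf over tables with pmf ≤ p_obs
p-value (two-sided) = 0.26564
At α=0.1: p ≥ α → fail to reject H₀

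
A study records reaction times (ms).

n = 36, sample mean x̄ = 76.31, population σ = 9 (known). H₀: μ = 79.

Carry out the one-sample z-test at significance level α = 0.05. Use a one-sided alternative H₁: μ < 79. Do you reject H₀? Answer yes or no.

SE = σ/√n = 9/√36 = 1.5000
z = (x̄−μ₀)/SE = (76.31−79)/1.5000 = -1.7933
p-value (one-sided, H₁ less) = 0.03646
At α=0.05: p < α → reject H₀

reject H₀: yes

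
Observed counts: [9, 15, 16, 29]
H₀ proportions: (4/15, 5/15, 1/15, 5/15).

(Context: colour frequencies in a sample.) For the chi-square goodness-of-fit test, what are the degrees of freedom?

df = k − 1 = 4 − 1 = 3

degrees of freedom = 3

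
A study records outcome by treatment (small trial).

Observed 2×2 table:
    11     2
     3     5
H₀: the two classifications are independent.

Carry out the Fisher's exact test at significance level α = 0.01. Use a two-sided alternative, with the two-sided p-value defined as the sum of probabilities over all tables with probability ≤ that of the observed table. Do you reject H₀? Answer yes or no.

reject H₀: no

Margins: r₁=13, r₂=8, c₁=14, c₂=7, n=21
p_obs = C(13,11)·C(8,3)/C(21,14); sum pmf over tables with pmf ≤ p_obs
p-value (two-sided) = 0.05552
At α=0.01: p ≥ α → fail to reject H₀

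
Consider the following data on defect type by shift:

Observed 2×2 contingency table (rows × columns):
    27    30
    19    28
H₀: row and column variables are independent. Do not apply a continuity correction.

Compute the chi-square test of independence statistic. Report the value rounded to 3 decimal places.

Row totals [57, 47], col totals [46, 58], n=104
χ² = (27−25.21)²/25.21 + (30−31.79)²/31.79 + (19−20.79)²/20.79 + (28−26.21)²/26.21 = 0.5034
df = 1

test statistic = 0.503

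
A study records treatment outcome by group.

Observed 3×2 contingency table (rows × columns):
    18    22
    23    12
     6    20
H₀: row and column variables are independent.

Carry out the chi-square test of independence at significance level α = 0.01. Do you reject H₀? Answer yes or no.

reject H₀: yes

Row totals [40, 35, 26], col totals [47, 54], n=101
χ² = (18−18.61)²/18.61 + (22−21.39)²/21.39 + (23−16.29)²/16.29 + (12−18.71)²/18.71 + (6−12.10)²/12.10 + (20−13.90)²/13.90 = 10.9631
df = 2
p-value (upper-tail) = 0.00416
At α=0.01: p < α → reject H₀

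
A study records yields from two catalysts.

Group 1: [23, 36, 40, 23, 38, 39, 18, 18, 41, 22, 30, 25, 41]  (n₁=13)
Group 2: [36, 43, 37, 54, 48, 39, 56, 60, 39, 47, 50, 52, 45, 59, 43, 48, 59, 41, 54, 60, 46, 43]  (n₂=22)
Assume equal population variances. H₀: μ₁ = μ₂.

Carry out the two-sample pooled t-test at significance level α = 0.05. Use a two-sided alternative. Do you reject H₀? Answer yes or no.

reject H₀: yes

x̄₁=30.308, s₁=9.114, n₁=13
x̄₂=48.136, s₂=7.717, n₂=22
s_p² = [12·9.114² + 21·7.717²]/33 = 68.1018
SE = √(s_p²·(1/13+1/22)) = 2.8869
t = (30.308−48.136)/2.8869 = -6.1757
df = 33
p-value (two-sided) = 0.00000
At α=0.05: p < α → reject H₀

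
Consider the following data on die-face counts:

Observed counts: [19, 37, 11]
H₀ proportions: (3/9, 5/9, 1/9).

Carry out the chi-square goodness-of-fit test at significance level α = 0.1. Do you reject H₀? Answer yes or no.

reject H₀: no

n = 67; E_i = n·p_i = [22.33, 37.22, 7.44]
χ² = (19−22.33)²/22.33 + (37−37.22)²/37.22 + (11−7.44)²/7.44 = 2.1970
df = 2
p-value (upper-tail) = 0.33337
At α=0.1: p ≥ α → fail to reject H₀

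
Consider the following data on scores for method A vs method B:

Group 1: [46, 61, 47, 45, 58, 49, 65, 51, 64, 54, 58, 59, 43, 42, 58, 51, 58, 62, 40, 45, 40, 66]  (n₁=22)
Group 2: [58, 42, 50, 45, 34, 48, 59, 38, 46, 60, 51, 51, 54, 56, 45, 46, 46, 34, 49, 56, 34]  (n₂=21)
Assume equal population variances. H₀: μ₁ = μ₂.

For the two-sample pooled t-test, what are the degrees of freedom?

degrees of freedom = 41

df = n₁ + n₂ − 2 = 22 + 21 − 2 = 41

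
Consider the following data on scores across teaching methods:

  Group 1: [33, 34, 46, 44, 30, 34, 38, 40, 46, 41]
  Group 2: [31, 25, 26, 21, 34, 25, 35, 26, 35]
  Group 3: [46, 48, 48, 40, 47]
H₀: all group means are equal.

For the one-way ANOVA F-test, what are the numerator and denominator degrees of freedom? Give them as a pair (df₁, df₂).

degrees of freedom = [2, 21]

k = 3 groups, N = 24 total
df = (k−1, N−k) = (3−1, 24−3) = (2, 21)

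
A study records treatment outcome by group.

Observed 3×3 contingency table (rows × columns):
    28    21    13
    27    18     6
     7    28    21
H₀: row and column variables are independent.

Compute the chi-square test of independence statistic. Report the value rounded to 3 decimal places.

Row totals [62, 51, 56], col totals [62, 67, 40], n=169
χ² = (28−22.75)²/22.75 + (21−24.58)²/24.58 + (13−14.67)²/14.67 + (27−18.71)²/18.71 + (18−20.22)²/20.22 + (6−12.07)²/12.07 + (7−20.54)²/20.54 + (28−22.20)²/22.20 + (21−13.25)²/13.25 = 23.8666
df = 4

test statistic = 23.867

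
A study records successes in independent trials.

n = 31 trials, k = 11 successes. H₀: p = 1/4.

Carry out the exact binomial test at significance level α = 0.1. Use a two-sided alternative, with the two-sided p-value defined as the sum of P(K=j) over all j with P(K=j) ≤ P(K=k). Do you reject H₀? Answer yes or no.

reject H₀: no

Exact binomial: n=31, k=11, p₀=1/4=0.2500
P(X=j) = C(n,j)·p₀^j·(1−p₀)^(n−j); p = Σ P(X=j) over j with P(X=j) ≤ P(X=11)
p-value (two-sided) = 0.21121
At α=0.1: p ≥ α → fail to reject H₀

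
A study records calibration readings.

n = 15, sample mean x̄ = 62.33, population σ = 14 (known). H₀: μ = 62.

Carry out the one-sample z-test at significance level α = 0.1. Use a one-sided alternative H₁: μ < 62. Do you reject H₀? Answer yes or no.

reject H₀: no

SE = σ/√n = 14/√15 = 3.6148
z = (x̄−μ₀)/SE = (62.33−62)/3.6148 = 0.0913
p-value (one-sided, H₁ less) = 0.53637
At α=0.1: p ≥ α → fail to reject H₀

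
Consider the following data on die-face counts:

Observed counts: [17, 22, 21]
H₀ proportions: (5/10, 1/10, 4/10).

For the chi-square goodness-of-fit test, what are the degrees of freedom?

degrees of freedom = 2

df = k − 1 = 3 − 1 = 2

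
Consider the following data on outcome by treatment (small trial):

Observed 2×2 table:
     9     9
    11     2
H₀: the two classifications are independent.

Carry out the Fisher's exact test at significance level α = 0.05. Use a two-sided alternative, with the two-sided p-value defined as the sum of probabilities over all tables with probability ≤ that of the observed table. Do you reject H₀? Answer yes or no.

reject H₀: no

Margins: r₁=18, r₂=13, c₁=20, c₂=11, n=31
p_obs = C(18,9)·C(13,11)/C(31,20); sum pmf over tables with pmf ≤ p_obs
p-value (two-sided) = 0.06564
At α=0.05: p ≥ α → fail to reject H₀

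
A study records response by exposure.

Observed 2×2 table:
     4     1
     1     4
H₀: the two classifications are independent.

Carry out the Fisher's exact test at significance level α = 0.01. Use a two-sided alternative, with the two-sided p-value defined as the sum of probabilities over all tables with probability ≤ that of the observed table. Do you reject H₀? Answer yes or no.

reject H₀: no

Margins: r₁=5, r₂=5, c₁=5, c₂=5, n=10
p_obs = C(5,4)·C(5,1)/C(10,5); sum pmf over tables with pmf ≤ p_obs
p-value (two-sided) = 0.20635
At α=0.01: p ≥ α → fail to reject H₀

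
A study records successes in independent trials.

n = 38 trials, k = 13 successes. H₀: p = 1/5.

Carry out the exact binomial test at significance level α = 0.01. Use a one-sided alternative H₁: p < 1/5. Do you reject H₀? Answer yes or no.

reject H₀: no

Exact binomial: n=38, k=13, p₀=1/5=0.2000
P(X≤13) from Σ C(n,i)·p₀^i·(1−p₀)^(n−i)
p-value (one-sided, H₁ less) = 0.98797
At α=0.01: p ≥ α → fail to reject H₀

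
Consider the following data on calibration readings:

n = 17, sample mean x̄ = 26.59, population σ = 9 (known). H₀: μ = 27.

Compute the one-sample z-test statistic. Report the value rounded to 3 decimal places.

SE = σ/√n = 9/√17 = 2.1828
z = (x̄−μ₀)/SE = (26.59−27)/2.1828 = -0.1878

test statistic = -0.188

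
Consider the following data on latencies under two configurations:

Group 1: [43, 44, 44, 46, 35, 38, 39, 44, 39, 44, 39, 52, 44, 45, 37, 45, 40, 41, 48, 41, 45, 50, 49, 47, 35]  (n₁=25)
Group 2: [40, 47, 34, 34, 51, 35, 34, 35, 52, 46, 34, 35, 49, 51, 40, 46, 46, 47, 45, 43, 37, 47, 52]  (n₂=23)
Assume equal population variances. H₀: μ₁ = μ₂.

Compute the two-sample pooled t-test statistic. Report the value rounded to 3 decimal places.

test statistic = 0.216

x̄₁=42.960, s₁=4.504, n₁=25
x̄₂=42.609, s₂=6.645, n₂=23
s_p² = [24·4.504² + 22·6.645²]/46 = 31.7052
SE = √(s_p²·(1/25+1/23)) = 1.6269
t = (42.960−42.609)/1.6269 = 0.2159
df = 46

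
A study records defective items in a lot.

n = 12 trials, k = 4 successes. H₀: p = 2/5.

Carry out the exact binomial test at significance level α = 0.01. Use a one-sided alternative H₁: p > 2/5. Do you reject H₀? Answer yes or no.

reject H₀: no

Exact binomial: n=12, k=4, p₀=2/5=0.4000
P(X≥4) from Σ C(n,i)·p₀^i·(1−p₀)^(n−i)
p-value (one-sided, H₁ greater) = 0.77466
At α=0.01: p ≥ α → fail to reject H₀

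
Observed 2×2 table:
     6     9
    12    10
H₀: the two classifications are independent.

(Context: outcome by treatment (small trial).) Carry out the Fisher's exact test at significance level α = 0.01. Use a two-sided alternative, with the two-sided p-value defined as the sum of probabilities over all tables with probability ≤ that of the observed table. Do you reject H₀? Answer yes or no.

Margins: r₁=15, r₂=22, c₁=18, c₂=19, n=37
p_obs = C(15,6)·C(22,12)/C(37,18); sum pmf over tables with pmf ≤ p_obs
p-value (two-sided) = 0.50768
At α=0.01: p ≥ α → fail to reject H₀

reject H₀: no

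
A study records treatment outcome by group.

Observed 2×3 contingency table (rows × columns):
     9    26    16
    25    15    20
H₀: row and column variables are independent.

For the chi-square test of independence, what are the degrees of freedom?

degrees of freedom = 2

df = (r−1)(c−1) = (2−1)·(3−1) = 2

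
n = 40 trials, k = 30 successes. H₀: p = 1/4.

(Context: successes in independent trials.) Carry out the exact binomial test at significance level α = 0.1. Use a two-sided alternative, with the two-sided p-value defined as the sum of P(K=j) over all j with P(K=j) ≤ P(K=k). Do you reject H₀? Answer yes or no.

reject H₀: yes

Exact binomial: n=40, k=30, p₀=1/4=0.2500
P(X=j) = C(n,j)·p₀^j·(1−p₀)^(n−j); p = Σ P(X=j) over j with P(X=j) ≤ P(X=30)
p-value (two-sided) = 0.00000
At α=0.1: p < α → reject H₀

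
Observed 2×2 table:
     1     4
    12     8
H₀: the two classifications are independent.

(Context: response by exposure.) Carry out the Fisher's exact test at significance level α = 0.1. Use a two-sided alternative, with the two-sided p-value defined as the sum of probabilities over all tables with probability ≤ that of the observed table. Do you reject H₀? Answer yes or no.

Margins: r₁=5, r₂=20, c₁=13, c₂=12, n=25
p_obs = C(5,1)·C(20,12)/C(25,13); sum pmf over tables with pmf ≤ p_obs
p-value (two-sided) = 0.16025
At α=0.1: p ≥ α → fail to reject H₀

reject H₀: no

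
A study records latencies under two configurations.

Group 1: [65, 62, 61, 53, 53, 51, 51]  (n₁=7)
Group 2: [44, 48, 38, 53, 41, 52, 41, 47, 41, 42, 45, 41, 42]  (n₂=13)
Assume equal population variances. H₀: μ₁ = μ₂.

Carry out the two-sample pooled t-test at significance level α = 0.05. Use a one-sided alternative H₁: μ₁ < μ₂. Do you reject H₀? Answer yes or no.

x̄₁=56.571, s₁=5.884, n₁=7
x̄₂=44.231, s₂=4.567, n₂=13
s_p² = [6·5.884² + 12·4.567²]/18 = 25.4457
SE = √(s_p²·(1/7+1/13)) = 2.3648
t = (56.571−44.231)/2.3648 = 5.2184
df = 18
p-value (one-sided, H₁ less) = 0.99997
At α=0.05: p ≥ α → fail to reject H₀

reject H₀: no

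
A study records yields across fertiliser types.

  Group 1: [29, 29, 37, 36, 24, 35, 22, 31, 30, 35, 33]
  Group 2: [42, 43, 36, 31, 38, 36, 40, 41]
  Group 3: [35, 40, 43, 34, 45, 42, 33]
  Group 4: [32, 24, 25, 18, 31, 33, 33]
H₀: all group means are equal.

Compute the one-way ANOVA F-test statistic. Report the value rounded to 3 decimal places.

test statistic = 9.433

Group means [31.00, 38.38, 38.86, 28.00], grand mean 33.818
SSB = Σnᵢ(x̄ᵢ−x̄)² = 668.177; SSW = ΣΣ(x−x̄ᵢ)² = 684.732
MSB = 668.177/3 = 222.7256; MSW = 684.732/29 = 23.6115
F = MSB/MSW = 9.4329
df = (3, 29)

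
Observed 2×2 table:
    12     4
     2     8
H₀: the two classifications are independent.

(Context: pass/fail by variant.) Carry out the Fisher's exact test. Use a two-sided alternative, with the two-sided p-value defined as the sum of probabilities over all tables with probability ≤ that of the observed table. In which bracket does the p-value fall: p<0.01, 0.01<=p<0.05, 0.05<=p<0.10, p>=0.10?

p-value bracket: 0.01<=p<0.05

Margins: r₁=16, r₂=10, c₁=14, c₂=12, n=26
p_obs = C(16,12)·C(10,2)/C(26,14); sum pmf over tables with pmf ≤ p_obs
p-value (two-sided) = 0.01378
→ bracket: 0.01<=p<0.05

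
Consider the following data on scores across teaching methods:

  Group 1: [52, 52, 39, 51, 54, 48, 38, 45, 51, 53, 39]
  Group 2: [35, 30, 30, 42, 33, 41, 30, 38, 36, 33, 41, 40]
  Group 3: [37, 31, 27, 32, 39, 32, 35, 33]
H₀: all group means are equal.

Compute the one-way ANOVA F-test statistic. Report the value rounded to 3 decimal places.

Group means [47.45, 35.75, 33.25], grand mean 39.258
SSB = Σnᵢ(x̄ᵢ−x̄)² = 1175.458; SSW = ΣΣ(x−x̄ᵢ)² = 708.477
MSB = 1175.458/2 = 587.7291; MSW = 708.477/28 = 25.3028
F = MSB/MSW = 23.2279
df = (2, 28)

test statistic = 23.228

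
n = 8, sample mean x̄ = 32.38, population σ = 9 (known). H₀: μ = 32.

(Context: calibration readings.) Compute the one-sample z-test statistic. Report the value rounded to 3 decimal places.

SE = σ/√n = 9/√8 = 3.1820
z = (x̄−μ₀)/SE = (32.38−32)/3.1820 = 0.1194

test statistic = 0.119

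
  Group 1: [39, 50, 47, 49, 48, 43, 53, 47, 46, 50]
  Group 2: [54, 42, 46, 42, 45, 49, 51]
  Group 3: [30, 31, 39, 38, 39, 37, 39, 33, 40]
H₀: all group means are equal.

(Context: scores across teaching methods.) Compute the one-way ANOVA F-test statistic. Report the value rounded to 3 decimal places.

Group means [47.20, 47.00, 36.22], grand mean 43.346
SSB = Σnᵢ(x̄ᵢ−x̄)² = 698.729; SSW = ΣΣ(x−x̄ᵢ)² = 381.156
MSB = 698.729/2 = 349.3645; MSW = 381.156/23 = 16.5720
F = MSB/MSW = 21.0816
df = (2, 23)

test statistic = 21.082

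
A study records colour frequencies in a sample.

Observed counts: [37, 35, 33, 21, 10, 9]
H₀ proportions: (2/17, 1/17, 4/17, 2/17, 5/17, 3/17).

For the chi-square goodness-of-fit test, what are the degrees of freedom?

df = k − 1 = 6 − 1 = 5

degrees of freedom = 5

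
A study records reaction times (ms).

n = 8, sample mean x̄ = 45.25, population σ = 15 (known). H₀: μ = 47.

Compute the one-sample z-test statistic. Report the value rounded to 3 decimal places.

SE = σ/√n = 15/√8 = 5.3033
z = (x̄−μ₀)/SE = (45.25−47)/5.3033 = -0.3300

test statistic = -0.330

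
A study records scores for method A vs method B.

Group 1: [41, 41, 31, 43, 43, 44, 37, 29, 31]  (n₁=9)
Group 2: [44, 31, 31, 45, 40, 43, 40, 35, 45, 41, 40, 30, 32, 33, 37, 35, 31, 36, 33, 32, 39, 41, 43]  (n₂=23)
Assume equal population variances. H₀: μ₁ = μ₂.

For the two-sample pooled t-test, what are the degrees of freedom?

df = n₁ + n₂ − 2 = 9 + 23 − 2 = 30

degrees of freedom = 30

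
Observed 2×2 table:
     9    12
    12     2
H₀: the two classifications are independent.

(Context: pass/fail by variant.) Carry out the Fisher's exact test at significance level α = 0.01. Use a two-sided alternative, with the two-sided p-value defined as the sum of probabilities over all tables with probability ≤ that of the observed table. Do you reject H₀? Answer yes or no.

reject H₀: no

Margins: r₁=21, r₂=14, c₁=21, c₂=14, n=35
p_obs = C(21,9)·C(14,12)/C(35,21); sum pmf over tables with pmf ≤ p_obs
p-value (two-sided) = 0.01561
At α=0.01: p ≥ α → fail to reject H₀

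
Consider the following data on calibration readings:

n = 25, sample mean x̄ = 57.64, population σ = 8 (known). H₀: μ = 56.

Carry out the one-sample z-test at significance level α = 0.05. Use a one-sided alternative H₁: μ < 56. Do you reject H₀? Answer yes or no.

reject H₀: no

SE = σ/√n = 8/√25 = 1.6000
z = (x̄−μ₀)/SE = (57.64−56)/1.6000 = 1.0250
p-value (one-sided, H₁ less) = 0.84732
At α=0.05: p ≥ α → fail to reject H₀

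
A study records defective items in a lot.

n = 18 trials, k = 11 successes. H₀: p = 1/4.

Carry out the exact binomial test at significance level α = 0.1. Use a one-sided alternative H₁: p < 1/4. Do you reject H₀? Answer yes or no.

Exact binomial: n=18, k=11, p₀=1/4=0.2500
P(X≤11) from Σ C(n,i)·p₀^i·(1−p₀)^(n−i)
p-value (one-sided, H₁ less) = 0.99977
At α=0.1: p ≥ α → fail to reject H₀

reject H₀: no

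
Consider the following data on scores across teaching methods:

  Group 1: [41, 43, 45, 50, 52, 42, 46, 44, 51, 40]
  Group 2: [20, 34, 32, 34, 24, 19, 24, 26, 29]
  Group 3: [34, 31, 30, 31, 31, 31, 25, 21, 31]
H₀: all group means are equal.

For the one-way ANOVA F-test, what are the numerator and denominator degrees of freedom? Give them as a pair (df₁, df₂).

k = 3 groups, N = 28 total
df = (k−1, N−k) = (3−1, 28−3) = (2, 25)

degrees of freedom = [2, 25]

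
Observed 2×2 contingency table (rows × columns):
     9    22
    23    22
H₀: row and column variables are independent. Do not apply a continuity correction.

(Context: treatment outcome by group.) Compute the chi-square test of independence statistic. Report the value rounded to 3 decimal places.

test statistic = 3.671

Row totals [31, 45], col totals [32, 44], n=76
χ² = (9−13.05)²/13.05 + (22−17.95)²/17.95 + (23−18.95)²/18.95 + (22−26.05)²/26.05 = 3.6706
df = 1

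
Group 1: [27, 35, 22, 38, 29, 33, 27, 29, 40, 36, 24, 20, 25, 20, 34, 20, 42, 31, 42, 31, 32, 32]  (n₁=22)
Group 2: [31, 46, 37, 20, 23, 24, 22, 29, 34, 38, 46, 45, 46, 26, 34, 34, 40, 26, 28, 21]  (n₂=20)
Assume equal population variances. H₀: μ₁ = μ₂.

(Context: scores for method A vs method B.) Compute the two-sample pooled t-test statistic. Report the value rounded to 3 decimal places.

test statistic = -0.858

x̄₁=30.409, s₁=6.864, n₁=22
x̄₂=32.500, s₂=8.876, n₂=20
s_p² = [21·6.864² + 19·8.876²]/40 = 62.1580
SE = √(s_p²·(1/22+1/20)) = 2.4358
t = (30.409−32.500)/2.4358 = -0.8584
df = 40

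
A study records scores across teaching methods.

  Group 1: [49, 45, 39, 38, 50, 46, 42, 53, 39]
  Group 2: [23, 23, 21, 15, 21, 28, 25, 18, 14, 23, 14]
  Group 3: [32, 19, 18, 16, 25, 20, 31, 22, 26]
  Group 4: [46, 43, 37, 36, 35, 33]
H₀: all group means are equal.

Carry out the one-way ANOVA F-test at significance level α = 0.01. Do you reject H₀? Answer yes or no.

reject H₀: yes

Group means [44.56, 20.45, 23.22, 38.33], grand mean 30.429
SSB = Σnᵢ(x̄ᵢ−x̄)² = 3732.733; SSW = ΣΣ(x−x̄ᵢ)² = 835.838
MSB = 3732.733/3 = 1244.2443; MSW = 835.838/31 = 26.9625
F = MSB/MSW = 46.1472
df = (3, 31)
p-value (upper-tail) = 0.00000
At α=0.01: p < α → reject H₀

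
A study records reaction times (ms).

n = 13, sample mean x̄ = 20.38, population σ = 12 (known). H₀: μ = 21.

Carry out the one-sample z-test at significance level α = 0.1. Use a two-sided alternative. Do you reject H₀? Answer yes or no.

reject H₀: no

SE = σ/√n = 12/√13 = 3.3282
z = (x̄−μ₀)/SE = (20.38−21)/3.3282 = -0.1863
p-value (two-sided) = 0.85222
At α=0.1: p ≥ α → fail to reject H₀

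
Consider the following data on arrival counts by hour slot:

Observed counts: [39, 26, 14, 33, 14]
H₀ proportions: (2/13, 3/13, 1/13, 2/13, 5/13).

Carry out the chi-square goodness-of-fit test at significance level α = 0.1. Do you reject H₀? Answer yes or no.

n = 126; E_i = n·p_i = [19.38, 29.08, 9.69, 19.38, 48.46]
χ² = (39−19.38)²/19.38 + (26−29.08)²/29.08 + (14−9.69)²/9.69 + (33−19.38)²/19.38 + (14−48.46)²/48.46 = 56.1582
df = 4
p-value (upper-tail) = 0.00000
At α=0.1: p < α → reject H₀

reject H₀: yes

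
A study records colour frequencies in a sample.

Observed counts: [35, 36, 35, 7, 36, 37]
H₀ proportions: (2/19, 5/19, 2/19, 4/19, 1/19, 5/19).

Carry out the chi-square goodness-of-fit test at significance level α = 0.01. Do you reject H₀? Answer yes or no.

n = 186; E_i = n·p_i = [19.58, 48.95, 19.58, 39.16, 9.79, 48.95]
χ² = (35−19.58)²/19.58 + (36−48.95)²/48.95 + (35−19.58)²/19.58 + (7−39.16)²/39.16 + (36−9.79)²/9.79 + (37−48.95)²/48.95 = 127.2191
df = 5
p-value (upper-tail) = 0.00000
At α=0.01: p < α → reject H₀

reject H₀: yes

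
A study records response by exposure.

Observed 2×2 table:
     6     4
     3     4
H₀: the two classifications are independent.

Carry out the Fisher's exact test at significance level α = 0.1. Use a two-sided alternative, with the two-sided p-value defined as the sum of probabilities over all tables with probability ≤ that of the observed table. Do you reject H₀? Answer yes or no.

reject H₀: no

Margins: r₁=10, r₂=7, c₁=9, c₂=8, n=17
p_obs = C(10,6)·C(7,3)/C(17,9); sum pmf over tables with pmf ≤ p_obs
p-value (two-sided) = 0.63719
At α=0.1: p ≥ α → fail to reject H₀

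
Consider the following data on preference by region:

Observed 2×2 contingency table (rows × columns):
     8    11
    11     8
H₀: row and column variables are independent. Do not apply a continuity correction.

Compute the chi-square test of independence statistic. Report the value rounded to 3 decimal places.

test statistic = 0.947

Row totals [19, 19], col totals [19, 19], n=38
χ² = (8−9.50)²/9.50 + (11−9.50)²/9.50 + (11−9.50)²/9.50 + (8−9.50)²/9.50 = 0.9474
df = 1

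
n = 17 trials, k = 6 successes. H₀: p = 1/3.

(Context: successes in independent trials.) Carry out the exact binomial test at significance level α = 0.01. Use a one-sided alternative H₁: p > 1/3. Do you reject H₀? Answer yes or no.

Exact binomial: n=17, k=6, p₀=1/3=0.3333
P(X≥6) from Σ C(n,i)·p₀^i·(1−p₀)^(n−i)
p-value (one-sided, H₁ greater) = 0.52233
At α=0.01: p ≥ α → fail to reject H₀

reject H₀: no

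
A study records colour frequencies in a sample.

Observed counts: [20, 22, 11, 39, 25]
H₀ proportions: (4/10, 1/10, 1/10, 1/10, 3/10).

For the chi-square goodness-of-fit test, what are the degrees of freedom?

df = k − 1 = 5 − 1 = 4

degrees of freedom = 4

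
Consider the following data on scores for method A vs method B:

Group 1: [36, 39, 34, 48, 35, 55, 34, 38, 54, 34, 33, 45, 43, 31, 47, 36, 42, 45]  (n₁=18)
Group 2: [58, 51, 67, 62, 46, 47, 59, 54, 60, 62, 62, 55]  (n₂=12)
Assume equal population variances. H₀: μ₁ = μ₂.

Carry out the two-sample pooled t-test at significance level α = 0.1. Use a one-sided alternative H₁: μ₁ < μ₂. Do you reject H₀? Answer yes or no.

x̄₁=40.500, s₁=7.246, n₁=18
x̄₂=56.917, s₂=6.459, n₂=12
s_p² = [17·7.246² + 11·6.459²]/28 = 48.2649
SE = √(s_p²·(1/18+1/12)) = 2.5891
t = (40.500−56.917)/2.5891 = -6.3407
df = 28
p-value (one-sided, H₁ less) = 0.00000
At α=0.1: p < α → reject H₀

reject H₀: yes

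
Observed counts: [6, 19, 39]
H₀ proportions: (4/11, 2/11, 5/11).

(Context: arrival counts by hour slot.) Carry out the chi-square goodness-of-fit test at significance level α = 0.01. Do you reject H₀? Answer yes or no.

n = 64; E_i = n·p_i = [23.27, 11.64, 29.09]
χ² = (6−23.27)²/23.27 + (19−11.64)²/11.64 + (39−29.09)²/29.09 = 20.8547
df = 2
p-value (upper-tail) = 0.00003
At α=0.01: p < α → reject H₀

reject H₀: yes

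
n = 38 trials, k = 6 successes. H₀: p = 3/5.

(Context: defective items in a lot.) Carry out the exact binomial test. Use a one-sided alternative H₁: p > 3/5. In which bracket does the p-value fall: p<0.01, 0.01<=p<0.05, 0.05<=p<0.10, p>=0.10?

Exact binomial: n=38, k=6, p₀=3/5=0.6000
P(X≥6) from Σ C(n,i)·p₀^i·(1−p₀)^(n−i)
p-value (one-sided, H₁ greater) = 1.00000
→ bracket: p>=0.10

p-value bracket: p>=0.10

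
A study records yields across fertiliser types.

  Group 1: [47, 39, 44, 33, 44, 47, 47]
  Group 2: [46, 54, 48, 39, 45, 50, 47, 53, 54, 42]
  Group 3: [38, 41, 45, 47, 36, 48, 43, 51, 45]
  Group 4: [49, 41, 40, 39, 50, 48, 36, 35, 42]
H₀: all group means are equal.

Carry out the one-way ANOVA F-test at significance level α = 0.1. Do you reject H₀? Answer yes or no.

reject H₀: no

Group means [43.00, 47.80, 43.78, 42.22], grand mean 44.371
SSB = Σnᵢ(x̄ᵢ−x̄)² = 175.460; SSW = ΣΣ(x−x̄ᵢ)² = 830.711
MSB = 175.460/3 = 58.4868; MSW = 830.711/31 = 26.7971
F = MSB/MSW = 2.1826
df = (3, 31)
p-value (upper-tail) = 0.11000
At α=0.1: p ≥ α → fail to reject H₀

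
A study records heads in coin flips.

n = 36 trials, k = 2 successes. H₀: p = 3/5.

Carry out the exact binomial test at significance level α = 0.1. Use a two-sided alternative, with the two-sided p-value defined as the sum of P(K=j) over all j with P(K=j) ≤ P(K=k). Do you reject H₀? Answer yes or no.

reject H₀: yes

Exact binomial: n=36, k=2, p₀=3/5=0.6000
P(X=j) = C(n,j)·p₀^j·(1−p₀)^(n−j); p = Σ P(X=j) over j with P(X=j) ≤ P(X=2)
p-value (two-sided) = 0.00000
At α=0.1: p < α → reject H₀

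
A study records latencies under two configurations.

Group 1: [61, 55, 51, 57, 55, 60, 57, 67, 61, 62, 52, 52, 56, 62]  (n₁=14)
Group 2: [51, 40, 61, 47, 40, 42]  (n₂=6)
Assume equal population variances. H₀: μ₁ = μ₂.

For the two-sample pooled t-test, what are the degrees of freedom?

degrees of freedom = 18

df = n₁ + n₂ − 2 = 14 + 6 − 2 = 18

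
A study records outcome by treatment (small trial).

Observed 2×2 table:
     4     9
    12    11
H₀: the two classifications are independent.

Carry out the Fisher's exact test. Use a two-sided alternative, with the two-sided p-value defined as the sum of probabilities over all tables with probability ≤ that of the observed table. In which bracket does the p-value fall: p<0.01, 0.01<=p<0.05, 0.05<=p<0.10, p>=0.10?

p-value bracket: p>=0.10

Margins: r₁=13, r₂=23, c₁=16, c₂=20, n=36
p_obs = C(13,4)·C(23,12)/C(36,16); sum pmf over tables with pmf ≤ p_obs
p-value (two-sided) = 0.30135
→ bracket: p>=0.10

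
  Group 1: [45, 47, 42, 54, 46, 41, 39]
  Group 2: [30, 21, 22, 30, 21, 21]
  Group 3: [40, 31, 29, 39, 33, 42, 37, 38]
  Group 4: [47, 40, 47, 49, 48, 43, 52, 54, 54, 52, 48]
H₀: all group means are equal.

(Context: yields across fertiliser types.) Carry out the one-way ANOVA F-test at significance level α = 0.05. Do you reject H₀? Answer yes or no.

Group means [44.86, 24.17, 36.12, 48.55], grand mean 40.062
SSB = Σnᵢ(x̄ᵢ−x̄)² = 2592.582; SSW = ΣΣ(x−x̄ᵢ)² = 591.293
MSB = 2592.582/3 = 864.1941; MSW = 591.293/28 = 21.1176
F = MSB/MSW = 40.9229
df = (3, 28)
p-value (upper-tail) = 0.00000
At α=0.05: p < α → reject H₀

reject H₀: yes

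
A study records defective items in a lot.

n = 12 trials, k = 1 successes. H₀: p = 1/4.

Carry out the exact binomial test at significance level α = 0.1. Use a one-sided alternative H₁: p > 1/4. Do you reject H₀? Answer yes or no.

reject H₀: no

Exact binomial: n=12, k=1, p₀=1/4=0.2500
P(X≥1) from Σ C(n,i)·p₀^i·(1−p₀)^(n−i)
p-value (one-sided, H₁ greater) = 0.96832
At α=0.1: p ≥ α → fail to reject H₀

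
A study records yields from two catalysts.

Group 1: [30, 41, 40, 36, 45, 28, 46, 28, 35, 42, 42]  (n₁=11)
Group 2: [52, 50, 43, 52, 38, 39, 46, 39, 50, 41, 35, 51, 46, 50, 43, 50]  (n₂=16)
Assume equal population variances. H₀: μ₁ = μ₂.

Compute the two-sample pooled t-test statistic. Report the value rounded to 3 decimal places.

x̄₁=37.545, s₁=6.578, n₁=11
x̄₂=45.312, s₂=5.654, n₂=16
s_p² = [10·6.578² + 15·5.654²]/25 = 36.4866
SE = √(s_p²·(1/11+1/16)) = 2.3659
t = (37.545−45.312)/2.3659 = -3.2829
df = 25

test statistic = -3.283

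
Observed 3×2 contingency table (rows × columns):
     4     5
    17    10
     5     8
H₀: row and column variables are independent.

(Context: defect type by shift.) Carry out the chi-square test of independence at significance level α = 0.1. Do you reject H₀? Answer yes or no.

reject H₀: no

Row totals [9, 27, 13], col totals [26, 23], n=49
χ² = (4−4.78)²/4.78 + (5−4.22)²/4.22 + (17−14.33)²/14.33 + (10−12.67)²/12.67 + (5−6.90)²/6.90 + (8−6.10)²/6.10 = 2.4437
df = 2
p-value (upper-tail) = 0.29468
At α=0.1: p ≥ α → fail to reject H₀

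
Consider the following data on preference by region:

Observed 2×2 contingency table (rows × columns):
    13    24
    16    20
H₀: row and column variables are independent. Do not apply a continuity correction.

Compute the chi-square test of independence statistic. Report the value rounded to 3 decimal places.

Row totals [37, 36], col totals [29, 44], n=73
χ² = (13−14.70)²/14.70 + (24−22.30)²/22.30 + (16−14.30)²/14.30 + (20−21.70)²/21.70 = 0.6604
df = 1

test statistic = 0.660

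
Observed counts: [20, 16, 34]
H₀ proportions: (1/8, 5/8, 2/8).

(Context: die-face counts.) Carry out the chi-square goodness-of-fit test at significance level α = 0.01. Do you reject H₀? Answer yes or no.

n = 70; E_i = n·p_i = [8.75, 43.75, 17.50]
χ² = (20−8.75)²/8.75 + (16−43.75)²/43.75 + (34−17.50)²/17.50 = 47.6229
df = 2
p-value (upper-tail) = 0.00000
At α=0.01: p < α → reject H₀

reject H₀: yes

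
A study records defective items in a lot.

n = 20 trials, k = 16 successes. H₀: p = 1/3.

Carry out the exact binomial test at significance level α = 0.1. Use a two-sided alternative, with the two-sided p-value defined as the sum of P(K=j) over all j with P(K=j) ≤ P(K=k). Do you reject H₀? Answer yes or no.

Exact binomial: n=20, k=16, p₀=1/3=0.3333
P(X=j) = C(n,j)·p₀^j·(1−p₀)^(n−j); p = Σ P(X=j) over j with P(X=j) ≤ P(X=16)
p-value (two-sided) = 0.00003
At α=0.1: p < α → reject H₀

reject H₀: yes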